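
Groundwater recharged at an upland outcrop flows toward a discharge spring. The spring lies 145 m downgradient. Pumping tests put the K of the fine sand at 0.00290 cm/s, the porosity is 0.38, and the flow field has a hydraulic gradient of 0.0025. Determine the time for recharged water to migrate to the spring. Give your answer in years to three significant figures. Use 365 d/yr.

24.1 years

K = 0.00290 cm/s × 864 = 2.506 m/d
q = Ki = 2.506 × 0.0025 = 0.006264 m/d
v = Ki/n = 2.506·0.0025/0.38 = 0.01648 m/d
t = L / v = 145 / 0.01648 = 8796 d
   = 8796 / 365 = 24.1 yr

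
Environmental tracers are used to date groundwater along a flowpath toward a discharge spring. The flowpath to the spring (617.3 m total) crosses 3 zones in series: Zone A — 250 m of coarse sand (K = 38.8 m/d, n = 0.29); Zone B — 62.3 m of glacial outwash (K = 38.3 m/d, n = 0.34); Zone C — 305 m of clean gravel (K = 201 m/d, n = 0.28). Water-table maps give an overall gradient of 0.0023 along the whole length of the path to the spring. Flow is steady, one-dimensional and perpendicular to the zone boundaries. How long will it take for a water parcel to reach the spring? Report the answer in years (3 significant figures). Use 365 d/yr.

3.31 years

Steady 1-D flow in series ⇒ the Darcy flux q is identical in every zone and the zone head losses add (resistances L/K in series).
Σ(L/K) = 250/38.8 + 62.3/38.3 + 305/201 = 6.443 + 1.627 + 1.517 = 9.587 d
K_eq = L_total / Σ(L/K) = 617.3 / 9.587 = 64.39 m/d
q = K_eq · i = 64.39 × 0.0023 = 0.1481 m/d (same in every zone)
Zone A: v = q/n = 0.1481/0.29 = 0.5107 m/d → t_A = 250/0.5107 = 489.6 d
Zone B: v = q/n = 0.1481/0.34 = 0.4356 m/d → t_B = 62.3/0.4356 = 143.0 d
Zone C: v = q/n = 0.1481/0.28 = 0.5289 m/d → t_C = 305/0.5289 = 576.7 d
Total t = 489.6 + 143.0 + 576.7 = 1209 d
   = 1209 / 365 = 3.31 yr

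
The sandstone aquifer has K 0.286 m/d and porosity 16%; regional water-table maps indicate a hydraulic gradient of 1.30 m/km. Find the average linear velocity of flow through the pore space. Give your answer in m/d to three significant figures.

0.00232 m/d

q = Ki = 0.286 × 0.0013 = 3.718e-4 m/d
v = Ki/n = 0.286·0.0013/0.16 = 0.002324 m/d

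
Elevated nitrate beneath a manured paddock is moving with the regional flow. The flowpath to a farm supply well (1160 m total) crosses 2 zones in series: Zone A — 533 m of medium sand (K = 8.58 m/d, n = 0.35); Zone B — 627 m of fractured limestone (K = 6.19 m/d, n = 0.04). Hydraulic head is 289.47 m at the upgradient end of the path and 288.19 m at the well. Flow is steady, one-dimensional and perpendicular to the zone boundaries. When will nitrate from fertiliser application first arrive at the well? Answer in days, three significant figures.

Total head drop ΔH = 289.47 − 288.19 = 1.28 m
Continuity: the same q passes through each zone, so ΔH = q·Σ(L_j/K_j) — the zones act as resistances in series.
Σ(L/K) = 533/8.58 + 627/6.19 = 62.12 + 101.3 = 163.4 d
q = ΔH / Σ(L/K) = 1.28 / 163.4 = 0.007833 m/d (same in every zone)
Zone A: v = q/n = 0.007833/0.35 = 0.02238 m/d → t_A = 533/0.02238 = 23820 d
Zone B: v = q/n = 0.007833/0.04 = 0.1958 m/d → t_B = 627/0.1958 = 3202 d
Total t = 23820 + 3202 = 27020 d

27000 days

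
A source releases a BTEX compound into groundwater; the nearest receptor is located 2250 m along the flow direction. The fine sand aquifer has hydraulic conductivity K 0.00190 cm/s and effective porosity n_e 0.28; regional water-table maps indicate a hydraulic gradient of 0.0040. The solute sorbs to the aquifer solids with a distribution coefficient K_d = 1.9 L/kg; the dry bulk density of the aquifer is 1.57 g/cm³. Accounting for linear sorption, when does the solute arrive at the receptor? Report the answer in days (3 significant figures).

1.12e6 days

K = 0.00190 cm/s × 864 = 1.642 m/d
q = Ki = 1.642 × 0.0040 = 0.006566 m/d
Seepage velocity v = q / n = 0.006566 / 0.28 = 0.02345 m/d
Retardation R = 1 + ρ_b·K_d/n = 1 + 1.57×1.9/0.28 = 11.65
Contaminant velocity v_c = v/R = 0.02345/11.65 = 0.002012 m/d
t = L/v_c = 2250/0.002012 = 1.118e6 d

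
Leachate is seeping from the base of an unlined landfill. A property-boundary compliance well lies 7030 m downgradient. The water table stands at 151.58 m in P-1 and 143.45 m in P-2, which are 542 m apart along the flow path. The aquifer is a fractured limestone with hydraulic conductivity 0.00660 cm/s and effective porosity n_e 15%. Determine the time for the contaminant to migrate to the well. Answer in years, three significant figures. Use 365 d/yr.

Hydraulic gradient i = (151.58 − 143.45) / 542 = 8.13 / 542 = 0.01500
K = 0.00660 cm/s × 864 = 5.702 m/d
Darcy flux q = K·i = 5.702 × 0.01500 = 0.08554 m/d
Seepage velocity v = q / n = 0.08554 / 0.15 = 0.5702 m/d
t = L / v = 7030 / 0.5702 = 12330 d
   = 12330 / 365 = 33.8 yr

33.8 years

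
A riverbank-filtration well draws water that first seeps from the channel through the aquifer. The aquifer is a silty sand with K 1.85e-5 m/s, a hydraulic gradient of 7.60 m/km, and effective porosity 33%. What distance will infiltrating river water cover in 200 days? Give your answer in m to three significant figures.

7.36 m

K = 1.85e-5 m/s × 86400 s/d = 1.598 m/d
Specific discharge q = 1.598 × 0.0076 = 0.01215 m/d
v = Ki/n = 1.598·0.0076/0.33 = 0.03681 m/d
L = v × T = 0.03681 × 200 = 7.362 m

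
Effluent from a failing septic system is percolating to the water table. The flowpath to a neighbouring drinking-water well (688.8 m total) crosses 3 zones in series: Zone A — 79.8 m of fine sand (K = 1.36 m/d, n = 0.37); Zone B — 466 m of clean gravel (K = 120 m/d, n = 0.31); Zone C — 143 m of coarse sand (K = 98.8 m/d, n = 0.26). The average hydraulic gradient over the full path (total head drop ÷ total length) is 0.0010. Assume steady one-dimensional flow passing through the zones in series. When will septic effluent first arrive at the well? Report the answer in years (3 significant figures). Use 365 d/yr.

53.8 years

Steady 1-D flow in series ⇒ the Darcy flux q is identical in every zone and the zone head losses add (resistances L/K in series).
Σ(L/K) = 79.8/1.36 + 466/120 + 143/98.8 = 58.68 + 3.883 + 1.447 = 64.01 d
K_eq = L_total / Σ(L/K) = 688.8 / 64.01 = 10.76 m/d
q = K_eq · i = 10.76 × 0.0010 = 0.01076 m/d (same in every zone)
Zone A: v = q/n = 0.01076/0.37 = 0.02908 m/d → t_A = 79.8/0.02908 = 2744 d
Zone B: v = q/n = 0.01076/0.31 = 0.03471 m/d → t_B = 466/0.03471 = 13420 d
Zone C: v = q/n = 0.01076/0.26 = 0.04139 m/d → t_C = 143/0.04139 = 3455 d
Total t = 2744 + 13420 + 3455 = 19620 d
   = 19620 / 365 = 53.8 yr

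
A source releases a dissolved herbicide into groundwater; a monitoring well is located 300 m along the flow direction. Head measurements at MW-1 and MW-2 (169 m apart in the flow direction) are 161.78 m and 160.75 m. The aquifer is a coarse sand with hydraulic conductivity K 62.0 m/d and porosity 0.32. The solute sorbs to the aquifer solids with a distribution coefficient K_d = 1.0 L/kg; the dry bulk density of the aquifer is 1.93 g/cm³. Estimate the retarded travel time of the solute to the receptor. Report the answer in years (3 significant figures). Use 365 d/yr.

4.89 years

Hydraulic gradient i = (161.78 − 160.75) / 169 = 1.03 / 169 = 0.006095
Darcy flux q = K·i = 62.0 × 0.006095 = 0.3779 m/d
v_s = q/n_e = 0.3779/0.32 = 1.181 m/d
Retardation R = 1 + ρ_b·K_d/n = 1 + 1.93×1.0/0.32 = 7.031
Contaminant velocity v_c = v/R = 1.181/7.031 = 0.1679 m/d
t = L/v_c = 300/0.1679 = 1786 d
   = 1786/365 = 4.89 yr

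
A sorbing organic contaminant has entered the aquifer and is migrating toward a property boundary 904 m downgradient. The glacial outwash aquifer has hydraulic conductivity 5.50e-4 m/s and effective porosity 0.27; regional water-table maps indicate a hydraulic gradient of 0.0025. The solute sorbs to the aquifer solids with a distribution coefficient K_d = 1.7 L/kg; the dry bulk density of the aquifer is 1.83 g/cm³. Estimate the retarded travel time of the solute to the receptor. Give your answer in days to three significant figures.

25700 days

K = 5.50e-4 m/s × 86400 s/d = 47.52 m/d
Darcy flux q = K·i = 47.52 × 0.0025 = 0.1188 m/d
Average linear velocity = 0.1188 / 0.27 = 0.4400 m/d
Retardation R = 1 + ρ_b·K_d/n = 1 + 1.83×1.7/0.27 = 12.52
Contaminant velocity v_c = v/R = 0.4400/12.52 = 0.03514 m/d
t = L/v_c = 904/0.03514 = 25730 d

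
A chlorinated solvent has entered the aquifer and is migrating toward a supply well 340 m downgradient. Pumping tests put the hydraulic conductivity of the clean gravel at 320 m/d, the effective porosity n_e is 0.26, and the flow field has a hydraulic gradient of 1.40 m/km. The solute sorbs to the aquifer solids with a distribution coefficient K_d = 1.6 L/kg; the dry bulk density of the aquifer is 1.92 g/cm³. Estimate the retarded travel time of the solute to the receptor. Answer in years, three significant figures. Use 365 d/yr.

6.93 years

q = Ki = 320 × 0.0014 = 0.4480 m/d
Seepage velocity v = q / n = 0.4480 / 0.26 = 1.723 m/d
Retardation R = 1 + ρ_b·K_d/n = 1 + 1.92×1.6/0.26 = 12.82
Contaminant velocity v_c = v/R = 1.723/12.82 = 0.1345 m/d
t = L/v_c = 340/0.1345 = 2529 d
   = 2529/365 = 6.93 yr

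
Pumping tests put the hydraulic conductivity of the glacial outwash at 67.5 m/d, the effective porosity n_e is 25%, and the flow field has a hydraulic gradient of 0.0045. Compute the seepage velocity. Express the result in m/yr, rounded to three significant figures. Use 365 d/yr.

443 m/yr

Specific discharge q = 67.5 × 0.0045 = 0.3037 m/d
v_s = q/n_e = 0.3037/0.25 = 1.215 m/d
   = 1.215 × 365 = 443 m/yr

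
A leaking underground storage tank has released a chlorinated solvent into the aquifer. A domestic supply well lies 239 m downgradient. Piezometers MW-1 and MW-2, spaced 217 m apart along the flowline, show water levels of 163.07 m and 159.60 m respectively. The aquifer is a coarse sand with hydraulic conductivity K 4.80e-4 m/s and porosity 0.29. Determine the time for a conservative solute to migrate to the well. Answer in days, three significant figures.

105 days

Hydraulic gradient i = (163.07 − 159.60) / 217 = 3.47 / 217 = 0.01599
K = 4.80e-4 m/s × 86400 s/d = 41.47 m/d
Darcy flux q = K·i = 41.47 × 0.01599 = 0.6632 m/d
Seepage velocity v = q / n = 0.6632 / 0.29 = 2.287 m/d
t = L / v = 239 / 2.287 = 104.5 d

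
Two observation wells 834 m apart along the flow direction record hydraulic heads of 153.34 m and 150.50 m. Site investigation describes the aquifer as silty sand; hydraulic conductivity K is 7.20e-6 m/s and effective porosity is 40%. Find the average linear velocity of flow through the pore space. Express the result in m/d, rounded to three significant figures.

Hydraulic gradient i = (153.34 − 150.50) / 834 = 2.84 / 834 = 0.003405
K = 7.20e-6 m/s × 86400 s/d = 0.6221 m/d
Darcy flux q = K·i = 0.6221 × 0.003405 = 0.002118 m/d
v = Ki/n = 0.6221·0.003405/0.40 = 0.005296 m/d

0.00530 m/d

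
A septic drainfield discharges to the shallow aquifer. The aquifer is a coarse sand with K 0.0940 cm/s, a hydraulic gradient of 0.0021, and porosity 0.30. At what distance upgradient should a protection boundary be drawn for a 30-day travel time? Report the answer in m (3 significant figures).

17.1 m

K = 0.0940 cm/s × 864 = 81.22 m/d
Darcy flux q = K·i = 81.22 × 0.0021 = 0.1706 m/d
Average linear velocity = 0.1706 / 0.30 = 0.5685 m/d
L = v × T = 0.5685 × 30 = 17.06 m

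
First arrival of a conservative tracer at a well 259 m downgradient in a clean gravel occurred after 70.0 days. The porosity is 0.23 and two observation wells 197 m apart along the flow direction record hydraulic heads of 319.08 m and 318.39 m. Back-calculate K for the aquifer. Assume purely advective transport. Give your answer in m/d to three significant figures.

Hydraulic gradient i = (319.08 − 318.39) / 197 = 0.69 / 197 = 0.003503
v = L / t = 259 / 70.0 = 3.700 m/d
K = v · n / i = 3.700 × 0.23 / 0.003503 = 243 m/d

243 m/d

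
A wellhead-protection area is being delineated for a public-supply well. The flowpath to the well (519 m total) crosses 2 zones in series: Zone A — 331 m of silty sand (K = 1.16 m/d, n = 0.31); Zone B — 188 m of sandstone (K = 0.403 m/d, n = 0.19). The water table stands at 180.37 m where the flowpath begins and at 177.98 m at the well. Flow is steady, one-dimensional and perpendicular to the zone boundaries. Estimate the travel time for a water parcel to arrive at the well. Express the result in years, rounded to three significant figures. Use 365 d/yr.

Total head drop ΔH = 180.37 − 177.98 = 2.39 m
Steady 1-D flow in series ⇒ the Darcy flux q is identical in every zone and the zone head losses add (resistances L/K in series).
Σ(L/K) = 331/1.16 + 188/0.403 = 285.3 + 466.5 = 751.8 d
q = ΔH / Σ(L/K) = 2.39 / 751.8 = 0.003179 m/d (same in every zone)
Zone A: v = q/n = 0.003179/0.31 = 0.01025 m/d → t_A = 331/0.01025 = 32280 d
Zone B: v = q/n = 0.003179/0.19 = 0.01673 m/d → t_B = 188/0.01673 = 11240 d
Total t = 32280 + 11240 = 43520 d
   = 43520 / 365 = 119 yr

119 years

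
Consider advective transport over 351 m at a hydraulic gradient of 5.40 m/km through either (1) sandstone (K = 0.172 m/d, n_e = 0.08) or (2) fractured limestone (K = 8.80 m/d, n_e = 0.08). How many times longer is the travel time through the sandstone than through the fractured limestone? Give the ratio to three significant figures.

Unit 1 (sandstone): v = 0.172×0.0054/0.08 = 0.01161 m/d, t = 351/0.01161 = 30230 d
Unit 2 (fractured limestone): v = 8.80×0.0054/0.08 = 0.5940 m/d, t = 351/0.5940 = 590.9 d
t(sandstone) / t(fractured limestone) = 30230/590.9 = 51.2

51.2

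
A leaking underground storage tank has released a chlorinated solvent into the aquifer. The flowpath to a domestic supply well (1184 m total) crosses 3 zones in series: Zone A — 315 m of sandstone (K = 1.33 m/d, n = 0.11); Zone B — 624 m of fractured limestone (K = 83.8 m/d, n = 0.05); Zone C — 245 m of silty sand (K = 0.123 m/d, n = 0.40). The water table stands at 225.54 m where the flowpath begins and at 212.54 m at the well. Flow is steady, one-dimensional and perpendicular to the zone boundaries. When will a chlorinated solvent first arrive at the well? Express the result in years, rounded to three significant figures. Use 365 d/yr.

Total head drop ΔH = 225.54 − 212.54 = 13.00 m
Continuity: the same q passes through each zone, so ΔH = q·Σ(L_j/K_j) — the zones act as resistances in series.
Σ(L/K) = 315/1.33 + 624/83.8 + 245/0.123 = 236.8 + 7.446 + 1992 = 2236 d
q = ΔH / Σ(L/K) = 13.00 / 2236 = 0.005814 m/d (same in every zone)
Zone A: v = q/n = 0.005814/0.11 = 0.05285 m/d → t_A = 315/0.05285 = 5960 d
Zone B: v = q/n = 0.005814/0.05 = 0.1163 m/d → t_B = 624/0.1163 = 5367 d
Zone C: v = q/n = 0.005814/0.40 = 0.01453 m/d → t_C = 245/0.01453 = 16860 d
Total t = 5960 + 5367 + 16860 = 28180 d
   = 28180 / 365 = 77.2 yr

77.2 years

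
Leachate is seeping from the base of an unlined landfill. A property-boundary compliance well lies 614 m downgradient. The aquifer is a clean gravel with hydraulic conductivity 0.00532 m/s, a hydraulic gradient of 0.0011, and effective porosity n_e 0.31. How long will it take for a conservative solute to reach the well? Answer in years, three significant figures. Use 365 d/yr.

K = 0.00532 m/s × 86400 s/d = 459.6 m/d
q = Ki = 459.6 × 0.0011 = 0.5056 m/d
v = Ki/n = 459.6·0.0011/0.31 = 1.631 m/d
t = L / v = 614 / 1.631 = 376.5 d
   = 376.5 / 365 = 1.03 yr

1.03 years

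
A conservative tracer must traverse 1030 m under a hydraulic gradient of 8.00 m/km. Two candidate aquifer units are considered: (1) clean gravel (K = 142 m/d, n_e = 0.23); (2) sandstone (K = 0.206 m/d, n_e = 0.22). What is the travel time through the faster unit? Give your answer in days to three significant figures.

Unit 1 (clean gravel): v = 142×0.0080/0.23 = 4.939 m/d, t = 1030/4.939 = 208.5 d
Unit 2 (sandstone): v = 0.206×0.0080/0.22 = 0.007491 m/d, t = 1030/0.007491 = 137500 d
Faster unit: t = 209 d

209 days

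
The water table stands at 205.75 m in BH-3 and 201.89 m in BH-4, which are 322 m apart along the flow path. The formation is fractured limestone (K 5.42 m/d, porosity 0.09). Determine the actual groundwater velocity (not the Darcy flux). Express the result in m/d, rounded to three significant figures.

Hydraulic gradient i = (205.75 − 201.89) / 322 = 3.86 / 322 = 0.01199
Darcy flux q = K·i = 5.42 × 0.01199 = 0.06497 m/d
v_s = q/n_e = 0.06497/0.09 = 0.7219 m/d

0.722 m/d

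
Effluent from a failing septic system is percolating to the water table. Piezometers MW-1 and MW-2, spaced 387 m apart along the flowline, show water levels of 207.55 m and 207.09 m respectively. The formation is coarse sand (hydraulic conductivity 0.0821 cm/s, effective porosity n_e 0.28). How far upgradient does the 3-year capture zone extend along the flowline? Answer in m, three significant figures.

Hydraulic gradient i = (207.55 − 207.09) / 387 = 0.46 / 387 = 0.001189
K = 0.0821 cm/s × 864 = 70.93 m/d
Specific discharge q = 70.93 × 0.001189 = 0.08431 m/d
v_s = q/n_e = 0.08431/0.28 = 0.3011 m/d
T = 3 yr × 365 = 1095 d
L = v × T = 0.3011 × 1095 = 329.7 m

330 m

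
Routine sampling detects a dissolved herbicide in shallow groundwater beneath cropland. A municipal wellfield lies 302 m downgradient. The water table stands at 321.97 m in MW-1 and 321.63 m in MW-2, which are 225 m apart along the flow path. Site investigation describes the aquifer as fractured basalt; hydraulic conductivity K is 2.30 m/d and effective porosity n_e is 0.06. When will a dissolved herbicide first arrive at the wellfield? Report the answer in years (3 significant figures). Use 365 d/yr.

14.3 years

Hydraulic gradient i = (321.97 − 321.63) / 225 = 0.34 / 225 = 0.001511
Darcy flux q = K·i = 2.30 × 0.001511 = 0.003476 m/d
v = Ki/n = 2.30·0.001511/0.06 = 0.05793 m/d
t = L / v = 302 / 0.05793 = 5214 d
   = 5214 / 365 = 14.3 yr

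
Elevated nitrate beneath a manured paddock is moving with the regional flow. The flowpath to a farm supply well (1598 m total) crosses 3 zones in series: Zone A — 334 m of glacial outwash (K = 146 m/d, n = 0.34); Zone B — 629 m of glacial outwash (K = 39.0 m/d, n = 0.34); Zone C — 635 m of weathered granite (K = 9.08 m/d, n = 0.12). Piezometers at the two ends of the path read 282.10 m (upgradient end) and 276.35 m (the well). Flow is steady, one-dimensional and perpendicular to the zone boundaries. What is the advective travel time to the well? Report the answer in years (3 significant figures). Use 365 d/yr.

17.0 years

Total head drop ΔH = 282.10 − 276.35 = 5.75 m
Continuity: the same q passes through each zone, so ΔH = q·Σ(L_j/K_j) — the zones act as resistances in series.
Σ(L/K) = 334/146 + 629/39.0 + 635/9.08 = 2.288 + 16.13 + 69.93 = 88.35 d
q = ΔH / Σ(L/K) = 5.75 / 88.35 = 0.06508 m/d (same in every zone)
Zone A: v = q/n = 0.06508/0.34 = 0.1914 m/d → t_A = 334/0.1914 = 1745 d
Zone B: v = q/n = 0.06508/0.34 = 0.1914 m/d → t_B = 629/0.1914 = 3286 d
Zone C: v = q/n = 0.06508/0.12 = 0.5424 m/d → t_C = 635/0.5424 = 1171 d
Total t = 1745 + 3286 + 1171 = 6202 d
   = 6202 / 365 = 17.0 yr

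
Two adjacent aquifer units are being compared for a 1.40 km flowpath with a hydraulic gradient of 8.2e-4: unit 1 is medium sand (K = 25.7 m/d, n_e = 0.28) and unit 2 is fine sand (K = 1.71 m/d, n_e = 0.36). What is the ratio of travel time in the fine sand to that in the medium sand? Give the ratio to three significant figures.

19.3

Unit 1 (medium sand): v = 25.7×8.2e-4/0.28 = 0.07526 m/d, t = 1400/0.07526 = 18600 d
Unit 2 (fine sand): v = 1.71×8.2e-4/0.36 = 0.003895 m/d, t = 1400/0.003895 = 359400 d
t(fine sand) / t(medium sand) = 359400/18600 = 19.3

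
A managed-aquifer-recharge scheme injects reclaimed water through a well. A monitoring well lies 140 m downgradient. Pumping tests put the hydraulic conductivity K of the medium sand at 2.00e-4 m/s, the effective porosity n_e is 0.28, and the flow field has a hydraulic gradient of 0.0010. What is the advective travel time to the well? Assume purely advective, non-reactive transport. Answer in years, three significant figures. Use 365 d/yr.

6.22 years

K = 2.00e-4 m/s × 86400 s/d = 17.28 m/d
Specific discharge q = 17.28 × 0.0010 = 0.01728 m/d
Seepage velocity v = q / n = 0.01728 / 0.28 = 0.06171 m/d
t = L / v = 140 / 0.06171 = 2269 d
   = 2269 / 365 = 6.22 yr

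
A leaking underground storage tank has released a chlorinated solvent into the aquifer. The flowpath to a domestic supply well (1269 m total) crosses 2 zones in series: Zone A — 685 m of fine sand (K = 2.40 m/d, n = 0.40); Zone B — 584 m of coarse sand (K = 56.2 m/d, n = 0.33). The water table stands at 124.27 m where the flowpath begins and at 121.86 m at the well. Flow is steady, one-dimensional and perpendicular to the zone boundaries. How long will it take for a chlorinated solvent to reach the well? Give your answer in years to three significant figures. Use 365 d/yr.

157 years

Total head drop ΔH = 124.27 − 121.86 = 2.41 m
Steady 1-D flow in series ⇒ the Darcy flux q is identical in every zone and the zone head losses add (resistances L/K in series).
Σ(L/K) = 685/2.40 + 584/56.2 = 285.4 + 10.39 = 295.8 d
q = ΔH / Σ(L/K) = 2.41 / 295.8 = 0.008147 m/d (same in every zone)
Zone A: v = q/n = 0.008147/0.40 = 0.02037 m/d → t_A = 685/0.02037 = 33630 d
Zone B: v = q/n = 0.008147/0.33 = 0.02469 m/d → t_B = 584/0.02469 = 23650 d
Total t = 33630 + 23650 = 57290 d
   = 57290 / 365 = 157 yr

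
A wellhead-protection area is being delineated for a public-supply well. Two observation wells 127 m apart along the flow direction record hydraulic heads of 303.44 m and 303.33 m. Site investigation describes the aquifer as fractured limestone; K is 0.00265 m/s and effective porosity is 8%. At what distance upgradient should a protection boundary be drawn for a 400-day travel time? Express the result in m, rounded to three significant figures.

992 m

Hydraulic gradient i = (303.44 − 303.33) / 127 = 0.11 / 127 = 8.661e-4
K = 0.00265 m/s × 86400 s/d = 229.0 m/d
q = Ki = 229.0 × 8.661e-4 = 0.1983 m/d
v = Ki/n = 229.0·8.661e-4/0.08 = 2.479 m/d
L = v × T = 2.479 × 400 = 991.6 m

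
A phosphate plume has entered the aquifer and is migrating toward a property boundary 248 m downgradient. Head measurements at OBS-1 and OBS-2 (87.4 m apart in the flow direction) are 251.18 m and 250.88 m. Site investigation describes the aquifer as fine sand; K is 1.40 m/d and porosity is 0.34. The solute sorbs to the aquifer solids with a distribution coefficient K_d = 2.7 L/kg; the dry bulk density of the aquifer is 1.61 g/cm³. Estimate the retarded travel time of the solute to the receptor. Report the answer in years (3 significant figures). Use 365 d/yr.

Hydraulic gradient i = (251.18 − 250.88) / 87.4 = 0.30 / 87.4 = 0.003432
q = Ki = 1.40 × 0.003432 = 0.004805 m/d
Seepage velocity v = q / n = 0.004805 / 0.34 = 0.01413 m/d
Retardation R = 1 + ρ_b·K_d/n = 1 + 1.61×2.7/0.34 = 13.79
Contaminant velocity v_c = v/R = 0.01413/13.79 = 0.001025 m/d
t = L/v_c = 248/0.001025 = 241900 d
   = 241900/365 = 663 yr

663 years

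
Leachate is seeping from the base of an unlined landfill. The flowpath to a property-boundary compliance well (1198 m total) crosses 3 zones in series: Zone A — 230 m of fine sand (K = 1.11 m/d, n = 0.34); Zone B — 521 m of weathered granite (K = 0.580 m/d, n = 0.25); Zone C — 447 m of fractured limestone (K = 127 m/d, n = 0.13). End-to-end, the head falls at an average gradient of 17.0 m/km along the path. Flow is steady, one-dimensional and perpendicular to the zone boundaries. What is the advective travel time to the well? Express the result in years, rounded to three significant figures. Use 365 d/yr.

Continuity: the same q passes through each zone, so ΔH = q·Σ(L_j/K_j) — the zones act as resistances in series.
Σ(L/K) = 230/1.11 + 521/0.580 + 447/127 = 207.2 + 898.3 + 3.520 = 1109 d
K_eq = L_total / Σ(L/K) = 1198 / 1109 = 1.080 m/d
q = K_eq · i = 1.080 × 0.017 = 0.01836 m/d (same in every zone)
Zone A: v = q/n = 0.01836/0.34 = 0.05401 m/d → t_A = 230/0.05401 = 4258 d
Zone B: v = q/n = 0.01836/0.25 = 0.07346 m/d → t_B = 521/0.07346 = 7093 d
Zone C: v = q/n = 0.01836/0.13 = 0.1413 m/d → t_C = 447/0.1413 = 3164 d
Total t = 4258 + 7093 + 3164 = 14520 d
   = 14520 / 365 = 39.8 yr

39.8 years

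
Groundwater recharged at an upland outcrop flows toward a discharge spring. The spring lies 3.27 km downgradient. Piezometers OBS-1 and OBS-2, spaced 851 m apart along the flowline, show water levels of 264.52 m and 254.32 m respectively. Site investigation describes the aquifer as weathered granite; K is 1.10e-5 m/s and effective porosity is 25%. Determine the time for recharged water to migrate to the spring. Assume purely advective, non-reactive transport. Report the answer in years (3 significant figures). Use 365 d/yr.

Hydraulic gradient i = (264.52 − 254.32) / 851 = 10.20 / 851 = 0.01199
K = 1.10e-5 m/s × 86400 s/d = 0.9504 m/d
Specific discharge q = 0.9504 × 0.01199 = 0.01139 m/d
v = Ki/n = 0.9504·0.01199/0.25 = 0.04557 m/d
L = 3.27 km = 3270 m
t = L / v = 3270 / 0.04557 = 71760 d
   = 71760 / 365 = 197 yr

197 years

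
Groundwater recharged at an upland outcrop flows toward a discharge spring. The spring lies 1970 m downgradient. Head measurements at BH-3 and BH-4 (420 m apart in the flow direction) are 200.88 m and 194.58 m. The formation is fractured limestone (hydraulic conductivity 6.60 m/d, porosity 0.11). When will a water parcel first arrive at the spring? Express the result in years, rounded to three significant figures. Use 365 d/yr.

6.00 years

Hydraulic gradient i = (200.88 − 194.58) / 420 = 6.30 / 420 = 0.01500
Specific discharge q = 6.60 × 0.01500 = 0.09900 m/d
v_s = q/n_e = 0.09900/0.11 = 0.9000 m/d
t = L / v = 1970 / 0.9000 = 2189 d
   = 2189 / 365 = 6.00 yr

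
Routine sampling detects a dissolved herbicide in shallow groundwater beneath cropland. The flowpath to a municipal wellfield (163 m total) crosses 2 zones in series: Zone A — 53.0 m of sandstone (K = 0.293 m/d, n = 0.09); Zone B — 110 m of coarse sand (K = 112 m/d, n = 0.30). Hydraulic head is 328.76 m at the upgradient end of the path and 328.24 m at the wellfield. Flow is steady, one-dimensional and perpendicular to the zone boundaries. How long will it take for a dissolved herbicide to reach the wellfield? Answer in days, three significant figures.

Total head drop ΔH = 328.76 − 328.24 = 0.52 m
Steady 1-D flow in series ⇒ the Darcy flux q is identical in every zone and the zone head losses add (resistances L/K in series).
Σ(L/K) = 53.0/0.293 + 110/112 = 180.9 + 0.9821 = 181.9 d
q = ΔH / Σ(L/K) = 0.52 / 181.9 = 0.002859 m/d (same in every zone)
Zone A: v = q/n = 0.002859/0.09 = 0.03177 m/d → t_A = 53.0/0.03177 = 1668 d
Zone B: v = q/n = 0.002859/0.30 = 0.009531 m/d → t_B = 110/0.009531 = 11540 d
Total t = 1668 + 11540 = 13210 d

13200 days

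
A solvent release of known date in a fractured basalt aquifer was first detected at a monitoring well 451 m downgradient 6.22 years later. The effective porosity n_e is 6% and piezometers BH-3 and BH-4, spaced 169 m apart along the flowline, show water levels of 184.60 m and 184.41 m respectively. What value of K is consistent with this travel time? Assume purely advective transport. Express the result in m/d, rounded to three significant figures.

10.6 m/d

Hydraulic gradient i = (184.60 − 184.41) / 169 = 0.19 / 169 = 0.001124
t = 6.22 years = 2270 d
v = L / t = 451 / 2270 = 0.1987 m/d
K = v · n / i = 0.1987 × 0.06 / 0.001124 = 10.6 m/d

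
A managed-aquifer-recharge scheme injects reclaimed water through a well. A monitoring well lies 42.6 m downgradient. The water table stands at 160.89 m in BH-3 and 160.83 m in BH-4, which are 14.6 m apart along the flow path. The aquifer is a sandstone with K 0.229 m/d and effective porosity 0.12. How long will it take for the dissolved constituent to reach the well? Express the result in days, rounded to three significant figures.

5430 days

Hydraulic gradient i = (160.89 − 160.83) / 14.6 = 0.06 / 14.6 = 0.004110
q = Ki = 0.229 × 0.004110 = 9.411e-4 m/d
Average linear velocity = 9.411e-4 / 0.12 = 0.007842 m/d
t = L / v = 42.6 / 0.007842 = 5432 d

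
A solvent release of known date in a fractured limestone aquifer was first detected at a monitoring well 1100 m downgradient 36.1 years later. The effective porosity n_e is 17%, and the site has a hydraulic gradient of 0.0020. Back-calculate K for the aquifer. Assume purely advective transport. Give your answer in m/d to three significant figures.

7.10 m/d

t = 36.1 years = 13180 d
v = L / t = 1100 / 13180 = 0.08348 m/d
K = v · n / i = 0.08348 × 0.17 / 0.0020 = 7.10 m/d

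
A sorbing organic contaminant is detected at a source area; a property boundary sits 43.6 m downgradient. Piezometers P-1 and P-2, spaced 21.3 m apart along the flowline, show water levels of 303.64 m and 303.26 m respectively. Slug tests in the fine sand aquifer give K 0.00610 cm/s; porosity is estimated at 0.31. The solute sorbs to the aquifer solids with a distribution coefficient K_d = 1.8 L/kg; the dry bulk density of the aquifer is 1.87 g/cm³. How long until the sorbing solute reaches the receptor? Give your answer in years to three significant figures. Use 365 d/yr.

4.67 years

Hydraulic gradient i = (303.64 − 303.26) / 21.3 = 0.38 / 21.3 = 0.01784
K = 0.00610 cm/s × 864 = 5.270 m/d
q = Ki = 5.270 × 0.01784 = 0.09403 m/d
v_s = q/n_e = 0.09403/0.31 = 0.3033 m/d
Retardation R = 1 + ρ_b·K_d/n = 1 + 1.87×1.8/0.31 = 11.86
Contaminant velocity v_c = v/R = 0.3033/11.86 = 0.02558 m/d
t = L/v_c = 43.6/0.02558 = 1705 d
   = 1705/365 = 4.67 yr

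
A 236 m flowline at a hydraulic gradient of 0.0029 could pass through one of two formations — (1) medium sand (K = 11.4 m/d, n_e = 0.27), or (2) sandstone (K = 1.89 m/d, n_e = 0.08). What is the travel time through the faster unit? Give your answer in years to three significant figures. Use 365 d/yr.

5.28 years

Unit 1 (medium sand): v = 11.4×0.0029/0.27 = 0.1224 m/d, t = 236/0.1224 = 1927 d
Unit 2 (sandstone): v = 1.89×0.0029/0.08 = 0.06851 m/d, t = 236/0.06851 = 3445 d
Faster: 1927 d / 365 = 5.28 yr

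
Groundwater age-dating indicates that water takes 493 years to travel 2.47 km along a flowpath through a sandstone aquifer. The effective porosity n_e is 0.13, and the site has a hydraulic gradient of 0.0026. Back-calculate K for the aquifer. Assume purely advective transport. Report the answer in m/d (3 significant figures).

t = 493 years = 179900 d
L = 2.47 km = 2470 m
v = L / t = 2470 / 179900 = 0.01373 m/d
K = v · n / i = 0.01373 × 0.13 / 0.0026 = 0.686 m/d

0.686 m/d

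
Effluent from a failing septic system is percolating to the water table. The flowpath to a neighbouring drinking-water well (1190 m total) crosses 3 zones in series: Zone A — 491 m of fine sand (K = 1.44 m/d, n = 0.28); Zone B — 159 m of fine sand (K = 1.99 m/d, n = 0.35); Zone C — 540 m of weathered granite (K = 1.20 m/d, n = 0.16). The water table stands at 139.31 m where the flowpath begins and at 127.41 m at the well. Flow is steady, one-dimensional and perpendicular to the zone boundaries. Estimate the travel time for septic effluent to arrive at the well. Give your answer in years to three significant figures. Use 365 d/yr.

Total head drop ΔH = 139.31 − 127.41 = 11.90 m
Steady 1-D flow in series ⇒ the Darcy flux q is identical in every zone and the zone head losses add (resistances L/K in series).
Σ(L/K) = 491/1.44 + 159/1.99 + 540/1.20 = 341.0 + 79.90 + 450.0 = 870.9 d
q = ΔH / Σ(L/K) = 11.90 / 870.9 = 0.01366 m/d (same in every zone)
Zone A: v = q/n = 0.01366/0.28 = 0.04880 m/d → t_A = 491/0.04880 = 10060 d
Zone B: v = q/n = 0.01366/0.35 = 0.03904 m/d → t_B = 159/0.03904 = 4073 d
Zone C: v = q/n = 0.01366/0.16 = 0.08540 m/d → t_C = 540/0.08540 = 6323 d
Total t = 10060 + 4073 + 6323 = 20460 d
   = 20460 / 365 = 56.0 yr

56.0 years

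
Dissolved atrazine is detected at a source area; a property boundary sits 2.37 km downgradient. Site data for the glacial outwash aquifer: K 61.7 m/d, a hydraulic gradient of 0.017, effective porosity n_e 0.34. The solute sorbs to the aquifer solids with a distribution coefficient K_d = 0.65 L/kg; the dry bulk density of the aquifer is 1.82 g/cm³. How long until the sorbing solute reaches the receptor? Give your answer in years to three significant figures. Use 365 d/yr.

Specific discharge q = 61.7 × 0.017 = 1.049 m/d
Average linear velocity = 1.049 / 0.34 = 3.085 m/d
Retardation R = 1 + ρ_b·K_d/n = 1 + 1.82×0.65/0.34 = 4.479
Contaminant velocity v_c = v/R = 3.085/4.479 = 0.6887 m/d
L = 2.37 km = 2370 m
t = L/v_c = 2370/0.6887 = 3441 d
   = 3441/365 = 9.43 yr

9.43 years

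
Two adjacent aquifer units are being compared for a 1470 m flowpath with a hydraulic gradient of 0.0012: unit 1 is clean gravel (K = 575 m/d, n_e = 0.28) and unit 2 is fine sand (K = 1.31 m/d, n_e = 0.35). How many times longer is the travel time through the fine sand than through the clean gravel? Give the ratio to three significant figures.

549

Unit 1 (clean gravel): v = 575×0.0012/0.28 = 2.464 m/d, t = 1470/2.464 = 596.5 d
Unit 2 (fine sand): v = 1.31×0.0012/0.35 = 0.004491 m/d, t = 1470/0.004491 = 327300 d
t(fine sand) / t(clean gravel) = 327300/596.5 = 549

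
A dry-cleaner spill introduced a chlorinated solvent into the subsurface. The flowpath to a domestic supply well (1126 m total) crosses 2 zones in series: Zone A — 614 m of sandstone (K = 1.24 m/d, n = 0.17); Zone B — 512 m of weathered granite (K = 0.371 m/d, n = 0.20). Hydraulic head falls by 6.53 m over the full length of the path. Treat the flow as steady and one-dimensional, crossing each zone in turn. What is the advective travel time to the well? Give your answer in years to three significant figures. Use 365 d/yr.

Steady 1-D flow in series ⇒ the Darcy flux q is identical in every zone and the zone head losses add (resistances L/K in series).
Σ(L/K) = 614/1.24 + 512/0.371 = 495.2 + 1380 = 1875 d
q = ΔH / Σ(L/K) = 6.53 / 1875 = 0.003482 m/d (same in every zone)
Zone A: v = q/n = 0.003482/0.17 = 0.02048 m/d → t_A = 614/0.02048 = 29970 d
Zone B: v = q/n = 0.003482/0.20 = 0.01741 m/d → t_B = 512/0.01741 = 29410 d
Total t = 29970 + 29410 = 59380 d
   = 59380 / 365 = 163 yr

163 years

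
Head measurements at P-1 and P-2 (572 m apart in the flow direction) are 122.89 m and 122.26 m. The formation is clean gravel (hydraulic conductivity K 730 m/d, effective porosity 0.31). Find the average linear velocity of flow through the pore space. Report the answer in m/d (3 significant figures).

Hydraulic gradient i = (122.89 − 122.26) / 572 = 0.63 / 572 = 0.001101
Darcy flux q = K·i = 730 × 0.001101 = 0.8040 m/d
v_s = q/n_e = 0.8040/0.31 = 2.594 m/d

2.59 m/d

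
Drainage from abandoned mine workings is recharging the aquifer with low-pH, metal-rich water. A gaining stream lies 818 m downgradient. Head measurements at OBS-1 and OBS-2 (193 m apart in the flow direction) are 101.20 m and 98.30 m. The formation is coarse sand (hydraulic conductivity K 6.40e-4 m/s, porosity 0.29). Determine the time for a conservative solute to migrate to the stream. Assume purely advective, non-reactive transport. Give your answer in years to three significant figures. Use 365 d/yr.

Hydraulic gradient i = (101.20 − 98.30) / 193 = 2.90 / 193 = 0.01503
K = 6.40e-4 m/s × 86400 s/d = 55.30 m/d
Darcy flux q = K·i = 55.30 × 0.01503 = 0.8309 m/d
v = Ki/n = 55.30·0.01503/0.29 = 2.865 m/d
t = L / v = 818 / 2.865 = 285.5 d
   = 285.5 / 365 = 0.782 yr

0.782 years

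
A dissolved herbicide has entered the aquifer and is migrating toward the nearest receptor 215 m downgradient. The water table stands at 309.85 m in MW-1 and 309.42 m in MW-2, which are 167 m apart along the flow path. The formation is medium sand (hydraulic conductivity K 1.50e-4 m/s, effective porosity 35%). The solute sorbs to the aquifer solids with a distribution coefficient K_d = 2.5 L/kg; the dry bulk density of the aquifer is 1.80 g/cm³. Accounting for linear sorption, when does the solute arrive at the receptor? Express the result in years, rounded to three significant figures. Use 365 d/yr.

85.6 years

Hydraulic gradient i = (309.85 − 309.42) / 167 = 0.43 / 167 = 0.002575
K = 1.50e-4 m/s × 86400 s/d = 12.96 m/d
Specific discharge q = 12.96 × 0.002575 = 0.03337 m/d
v_s = q/n_e = 0.03337/0.35 = 0.09534 m/d
Retardation R = 1 + ρ_b·K_d/n = 1 + 1.80×2.5/0.35 = 13.86
Contaminant velocity v_c = v/R = 0.09534/13.86 = 0.006880 m/d
t = L/v_c = 215/0.006880 = 31250 d
   = 31250/365 = 85.6 yr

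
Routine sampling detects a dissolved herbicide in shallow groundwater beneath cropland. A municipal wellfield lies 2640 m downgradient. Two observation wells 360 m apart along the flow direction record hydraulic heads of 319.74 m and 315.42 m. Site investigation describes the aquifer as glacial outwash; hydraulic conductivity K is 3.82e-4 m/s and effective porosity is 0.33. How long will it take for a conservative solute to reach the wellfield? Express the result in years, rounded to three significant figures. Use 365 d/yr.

6.03 years

Hydraulic gradient i = (319.74 − 315.42) / 360 = 4.32 / 360 = 0.01200
K = 3.82e-4 m/s × 86400 s/d = 33.00 m/d
Darcy flux q = K·i = 33.00 × 0.01200 = 0.3961 m/d
Average linear velocity = 0.3961 / 0.33 = 1.200 m/d
t = L / v = 2640 / 1.200 = 2200 d
   = 2200 / 365 = 6.03 yr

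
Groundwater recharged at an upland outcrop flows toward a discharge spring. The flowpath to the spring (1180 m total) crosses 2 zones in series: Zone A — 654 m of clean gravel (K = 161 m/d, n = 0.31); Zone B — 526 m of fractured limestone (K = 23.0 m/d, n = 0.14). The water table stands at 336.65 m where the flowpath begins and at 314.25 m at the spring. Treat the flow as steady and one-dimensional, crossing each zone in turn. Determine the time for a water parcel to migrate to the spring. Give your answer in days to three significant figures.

Total head drop ΔH = 336.65 − 314.25 = 22.40 m
Steady 1-D flow in series ⇒ the Darcy flux q is identical in every zone and the zone head losses add (resistances L/K in series).
Σ(L/K) = 654/161 + 526/23.0 = 4.062 + 22.87 = 26.93 d
q = ΔH / Σ(L/K) = 22.40 / 26.93 = 0.8317 m/d (same in every zone)
Zone A: v = q/n = 0.8317/0.31 = 2.683 m/d → t_A = 654/2.683 = 243.8 d
Zone B: v = q/n = 0.8317/0.14 = 5.941 m/d → t_B = 526/5.941 = 88.54 d
Total t = 243.8 + 88.54 = 332.3 d

332 days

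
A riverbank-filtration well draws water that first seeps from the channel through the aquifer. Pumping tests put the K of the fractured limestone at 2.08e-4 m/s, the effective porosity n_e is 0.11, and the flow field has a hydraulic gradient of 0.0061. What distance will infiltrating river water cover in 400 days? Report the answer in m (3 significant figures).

399 m

K = 2.08e-4 m/s × 86400 s/d = 17.97 m/d
Darcy flux q = K·i = 17.97 × 0.0061 = 0.1096 m/d
v_s = q/n_e = 0.1096/0.11 = 0.9966 m/d
L = v × T = 0.9966 × 400 = 398.6 m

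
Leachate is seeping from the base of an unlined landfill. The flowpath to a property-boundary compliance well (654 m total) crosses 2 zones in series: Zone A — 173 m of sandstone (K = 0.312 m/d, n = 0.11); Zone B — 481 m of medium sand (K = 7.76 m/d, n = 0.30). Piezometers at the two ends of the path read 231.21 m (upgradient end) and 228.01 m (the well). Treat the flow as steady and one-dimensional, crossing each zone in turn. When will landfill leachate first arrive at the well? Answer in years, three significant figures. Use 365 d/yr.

Total head drop ΔH = 231.21 − 228.01 = 3.20 m
Continuity: the same q passes through each zone, so ΔH = q·Σ(L_j/K_j) — the zones act as resistances in series.
Σ(L/K) = 173/0.312 + 481/7.76 = 554.5 + 61.98 = 616.5 d
q = ΔH / Σ(L/K) = 3.20 / 616.5 = 0.005191 m/d (same in every zone)
Zone A: v = q/n = 0.005191/0.11 = 0.04719 m/d → t_A = 173/0.04719 = 3666 d
Zone B: v = q/n = 0.005191/0.30 = 0.01730 m/d → t_B = 481/0.01730 = 27800 d
Total t = 3666 + 27800 = 31470 d
   = 31470 / 365 = 86.2 yr

86.2 years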